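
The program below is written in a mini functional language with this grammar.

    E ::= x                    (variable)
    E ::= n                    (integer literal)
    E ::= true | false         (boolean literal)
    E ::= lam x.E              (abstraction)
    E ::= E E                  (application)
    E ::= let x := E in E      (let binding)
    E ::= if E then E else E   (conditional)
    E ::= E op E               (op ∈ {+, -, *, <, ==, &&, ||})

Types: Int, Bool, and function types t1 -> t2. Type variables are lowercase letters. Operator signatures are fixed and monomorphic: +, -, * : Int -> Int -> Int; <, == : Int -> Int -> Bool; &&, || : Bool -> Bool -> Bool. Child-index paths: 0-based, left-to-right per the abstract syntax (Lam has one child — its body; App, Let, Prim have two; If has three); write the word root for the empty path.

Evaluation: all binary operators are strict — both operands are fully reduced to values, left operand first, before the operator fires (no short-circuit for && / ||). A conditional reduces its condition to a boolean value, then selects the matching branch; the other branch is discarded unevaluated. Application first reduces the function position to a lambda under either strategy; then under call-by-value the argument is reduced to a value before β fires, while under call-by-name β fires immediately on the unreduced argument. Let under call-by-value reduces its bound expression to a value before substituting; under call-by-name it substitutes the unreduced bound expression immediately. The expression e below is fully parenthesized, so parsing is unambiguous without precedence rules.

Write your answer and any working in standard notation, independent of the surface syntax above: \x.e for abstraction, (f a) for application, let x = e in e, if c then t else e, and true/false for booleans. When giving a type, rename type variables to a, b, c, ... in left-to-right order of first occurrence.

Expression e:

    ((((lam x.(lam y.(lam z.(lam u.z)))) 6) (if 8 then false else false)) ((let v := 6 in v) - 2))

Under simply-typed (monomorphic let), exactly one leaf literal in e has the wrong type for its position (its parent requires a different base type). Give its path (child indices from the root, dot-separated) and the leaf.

Answer: 0.1.0 : 8

Working:
z : c
\u._ : d -> c
\z._ : c -> d -> c
\y._ : b -> c -> d -> c
\x._ : a -> b -> c -> d -> c
  unify a -> b -> c -> d -> c ~ Int -> e
  unify a ~ Int
  unify b -> c -> d -> c ~ e
_ _ : b -> c -> d -> c
  unify Int ~ Bool
  FAIL: mismatch Int ~ Bool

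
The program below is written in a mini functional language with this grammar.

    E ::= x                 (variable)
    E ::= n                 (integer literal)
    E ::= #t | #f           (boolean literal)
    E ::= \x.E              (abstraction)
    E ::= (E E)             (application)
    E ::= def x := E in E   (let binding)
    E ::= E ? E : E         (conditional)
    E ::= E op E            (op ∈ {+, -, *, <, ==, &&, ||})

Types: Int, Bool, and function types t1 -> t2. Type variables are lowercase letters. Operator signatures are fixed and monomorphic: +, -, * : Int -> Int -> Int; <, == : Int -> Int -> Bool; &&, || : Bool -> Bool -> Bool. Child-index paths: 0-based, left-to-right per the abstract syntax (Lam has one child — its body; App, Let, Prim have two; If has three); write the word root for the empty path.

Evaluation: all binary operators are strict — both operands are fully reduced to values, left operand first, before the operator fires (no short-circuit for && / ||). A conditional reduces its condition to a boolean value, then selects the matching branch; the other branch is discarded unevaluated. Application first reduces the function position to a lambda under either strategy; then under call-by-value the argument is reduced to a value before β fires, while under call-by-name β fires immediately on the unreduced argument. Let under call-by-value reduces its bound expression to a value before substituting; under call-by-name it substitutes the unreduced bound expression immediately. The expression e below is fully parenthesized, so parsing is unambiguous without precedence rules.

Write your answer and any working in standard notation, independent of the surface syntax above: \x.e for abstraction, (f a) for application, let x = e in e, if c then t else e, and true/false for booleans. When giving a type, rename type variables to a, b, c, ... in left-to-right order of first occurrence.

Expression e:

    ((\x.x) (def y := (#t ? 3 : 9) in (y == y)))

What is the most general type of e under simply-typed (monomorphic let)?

Answer: Bool

Derivation:
x : a
\x._ : a -> a
  unify Bool ~ Bool
  unify Int ~ Int
let y : Int
y : Int
  unify Int ~ Int
y : Int
  unify Int ~ Int
  unify a -> a ~ Bool -> b
  unify a ~ Bool
  unify Bool ~ b
_ _ : Bool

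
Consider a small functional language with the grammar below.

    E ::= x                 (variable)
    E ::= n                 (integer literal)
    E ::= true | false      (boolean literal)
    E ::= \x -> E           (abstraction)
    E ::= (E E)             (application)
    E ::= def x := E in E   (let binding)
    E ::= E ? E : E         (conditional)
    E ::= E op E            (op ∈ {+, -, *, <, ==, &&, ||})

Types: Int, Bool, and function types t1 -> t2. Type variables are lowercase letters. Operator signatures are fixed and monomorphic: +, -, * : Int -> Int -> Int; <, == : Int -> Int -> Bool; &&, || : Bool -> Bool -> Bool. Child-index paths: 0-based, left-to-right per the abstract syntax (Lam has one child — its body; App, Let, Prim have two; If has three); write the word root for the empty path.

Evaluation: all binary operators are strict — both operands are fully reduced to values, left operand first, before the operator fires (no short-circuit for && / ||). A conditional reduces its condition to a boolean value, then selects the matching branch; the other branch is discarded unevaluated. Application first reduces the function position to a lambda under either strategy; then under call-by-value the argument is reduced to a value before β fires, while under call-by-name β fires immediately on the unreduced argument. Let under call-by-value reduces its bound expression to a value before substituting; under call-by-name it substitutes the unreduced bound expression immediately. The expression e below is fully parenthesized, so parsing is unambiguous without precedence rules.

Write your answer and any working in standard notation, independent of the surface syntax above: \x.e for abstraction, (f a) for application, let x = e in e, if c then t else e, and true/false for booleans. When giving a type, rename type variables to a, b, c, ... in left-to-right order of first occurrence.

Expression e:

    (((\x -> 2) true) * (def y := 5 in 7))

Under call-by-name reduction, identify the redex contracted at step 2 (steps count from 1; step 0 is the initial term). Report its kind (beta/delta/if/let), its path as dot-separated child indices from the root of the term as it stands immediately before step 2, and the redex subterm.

Derivation:
step 0: (((\x.2) true) * (let y = 5 in 7))
step 1: [beta@0] (2 * (let y = 5 in 7))
step 2: [let@1] (2 * 7)

Answer: let at 1 : (let y = 5 in 7)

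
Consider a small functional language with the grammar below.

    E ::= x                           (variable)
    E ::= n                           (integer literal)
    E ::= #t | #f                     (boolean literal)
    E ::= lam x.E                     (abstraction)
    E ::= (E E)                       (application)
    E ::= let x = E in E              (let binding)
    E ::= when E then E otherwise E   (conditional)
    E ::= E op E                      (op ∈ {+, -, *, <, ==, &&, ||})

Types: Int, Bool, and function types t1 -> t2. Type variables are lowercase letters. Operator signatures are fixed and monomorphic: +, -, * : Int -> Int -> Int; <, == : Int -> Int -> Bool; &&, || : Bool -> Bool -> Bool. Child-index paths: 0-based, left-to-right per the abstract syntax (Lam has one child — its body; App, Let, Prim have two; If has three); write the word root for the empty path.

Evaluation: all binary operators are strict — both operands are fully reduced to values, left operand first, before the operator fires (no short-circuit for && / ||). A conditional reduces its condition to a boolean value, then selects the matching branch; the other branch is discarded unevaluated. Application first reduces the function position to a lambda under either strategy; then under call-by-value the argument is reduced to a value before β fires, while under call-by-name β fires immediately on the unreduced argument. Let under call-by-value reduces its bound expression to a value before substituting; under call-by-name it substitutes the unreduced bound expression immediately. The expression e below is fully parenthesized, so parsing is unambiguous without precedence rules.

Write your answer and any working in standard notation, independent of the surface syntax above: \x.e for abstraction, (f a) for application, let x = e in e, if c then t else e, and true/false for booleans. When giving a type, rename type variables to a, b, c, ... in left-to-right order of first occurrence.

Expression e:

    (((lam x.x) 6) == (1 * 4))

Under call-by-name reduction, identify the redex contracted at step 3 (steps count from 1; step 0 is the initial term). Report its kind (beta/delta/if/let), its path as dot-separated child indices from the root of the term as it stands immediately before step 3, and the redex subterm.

Working:
step 0: (((\x.x) 6) == (1 * 4))
step 1: [beta@0] (6 == (1 * 4))
step 2: [delta@1] (6 == 4)
step 3: [delta@root] false

Answer: delta at root : (6 == 4)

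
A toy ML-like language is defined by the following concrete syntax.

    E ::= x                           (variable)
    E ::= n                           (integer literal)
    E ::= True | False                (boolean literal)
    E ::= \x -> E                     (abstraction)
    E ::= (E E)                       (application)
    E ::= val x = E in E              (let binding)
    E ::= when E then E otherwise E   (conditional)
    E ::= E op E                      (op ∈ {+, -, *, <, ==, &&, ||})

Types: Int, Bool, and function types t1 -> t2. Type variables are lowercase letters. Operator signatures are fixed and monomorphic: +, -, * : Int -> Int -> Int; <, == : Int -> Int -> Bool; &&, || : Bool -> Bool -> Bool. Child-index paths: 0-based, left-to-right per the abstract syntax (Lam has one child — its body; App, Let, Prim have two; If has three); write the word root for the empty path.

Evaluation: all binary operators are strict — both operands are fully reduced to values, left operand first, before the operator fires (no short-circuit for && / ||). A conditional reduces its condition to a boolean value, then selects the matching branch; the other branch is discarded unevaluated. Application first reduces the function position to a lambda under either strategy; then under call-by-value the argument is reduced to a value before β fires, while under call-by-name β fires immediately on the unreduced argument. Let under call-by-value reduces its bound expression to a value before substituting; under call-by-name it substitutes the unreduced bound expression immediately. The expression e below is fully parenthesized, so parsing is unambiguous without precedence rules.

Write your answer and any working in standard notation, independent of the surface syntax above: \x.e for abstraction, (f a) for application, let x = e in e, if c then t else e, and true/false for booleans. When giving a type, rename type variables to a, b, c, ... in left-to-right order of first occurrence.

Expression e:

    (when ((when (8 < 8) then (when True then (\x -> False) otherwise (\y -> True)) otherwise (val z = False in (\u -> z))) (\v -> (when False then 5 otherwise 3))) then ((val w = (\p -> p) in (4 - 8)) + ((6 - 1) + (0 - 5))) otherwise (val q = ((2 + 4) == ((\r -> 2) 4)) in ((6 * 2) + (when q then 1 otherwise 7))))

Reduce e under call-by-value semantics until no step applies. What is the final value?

Trace:
step 0: (if ((if (8 < 8) then (if true then (\x.false) else (\y.true)) else (let z = false in (\u.z))) (\v.(if false then 5 else 3))) then ((let w = (\p.p) in (4 - 8)) + ((6 - 1) + (0 - 5))) else (let q = ((2 + 4) == ((\r.2) 4)) in ((6 * 2) + (if q then 1 else 7))))
step 1: [delta@0.0.0] (if ((if false then (if true then (\x.false) else (\y.true)) else (let z = false in (\u.z))) (\v.(if false then 5 else 3))) then ((let w = (\p.p) in (4 - 8)) + ((6 - 1) + (0 - 5))) else (let q = ((2 + 4) == ((\r.2) 4)) in ((6 * 2) + (if q then 1 else 7))))
step 2: [if@0.0] (if ((let z = false in (\u.z)) (\v.(if false then 5 else 3))) then ((let w = (\p.p) in (4 - 8)) + ((6 - 1) + (0 - 5))) else (let q = ((2 + 4) == ((\r.2) 4)) in ((6 * 2) + (if q then 1 else 7))))
step 3: [let@0.0] (if ((\u.false) (\v.(if false then 5 else 3))) then ((let w = (\p.p) in (4 - 8)) + ((6 - 1) + (0 - 5))) else (let q = ((2 + 4) == ((\r.2) 4)) in ((6 * 2) + (if q then 1 else 7))))
step 4: [beta@0] (if false then ((let w = (\p.p) in (4 - 8)) + ((6 - 1) + (0 - 5))) else (let q = ((2 + 4) == ((\r.2) 4)) in ((6 * 2) + (if q then 1 else 7))))
step 5: [if@root] (let q = ((2 + 4) == ((\r.2) 4)) in ((6 * 2) + (if q then 1 else 7)))
step 6: [delta@0.0] (let q = (6 == ((\r.2) 4)) in ((6 * 2) + (if q then 1 else 7)))
step 7: [beta@0.1] (let q = (6 == 2) in ((6 * 2) + (if q then 1 else 7)))
step 8: [delta@0] (let q = false in ((6 * 2) + (if q then 1 else 7)))
step 9: [let@root] ((6 * 2) + (if false then 1 else 7))
step 10: [delta@0] (12 + (if false then 1 else 7))
step 11: [if@1] (12 + 7)
step 12: [delta@root] 19

Answer: 19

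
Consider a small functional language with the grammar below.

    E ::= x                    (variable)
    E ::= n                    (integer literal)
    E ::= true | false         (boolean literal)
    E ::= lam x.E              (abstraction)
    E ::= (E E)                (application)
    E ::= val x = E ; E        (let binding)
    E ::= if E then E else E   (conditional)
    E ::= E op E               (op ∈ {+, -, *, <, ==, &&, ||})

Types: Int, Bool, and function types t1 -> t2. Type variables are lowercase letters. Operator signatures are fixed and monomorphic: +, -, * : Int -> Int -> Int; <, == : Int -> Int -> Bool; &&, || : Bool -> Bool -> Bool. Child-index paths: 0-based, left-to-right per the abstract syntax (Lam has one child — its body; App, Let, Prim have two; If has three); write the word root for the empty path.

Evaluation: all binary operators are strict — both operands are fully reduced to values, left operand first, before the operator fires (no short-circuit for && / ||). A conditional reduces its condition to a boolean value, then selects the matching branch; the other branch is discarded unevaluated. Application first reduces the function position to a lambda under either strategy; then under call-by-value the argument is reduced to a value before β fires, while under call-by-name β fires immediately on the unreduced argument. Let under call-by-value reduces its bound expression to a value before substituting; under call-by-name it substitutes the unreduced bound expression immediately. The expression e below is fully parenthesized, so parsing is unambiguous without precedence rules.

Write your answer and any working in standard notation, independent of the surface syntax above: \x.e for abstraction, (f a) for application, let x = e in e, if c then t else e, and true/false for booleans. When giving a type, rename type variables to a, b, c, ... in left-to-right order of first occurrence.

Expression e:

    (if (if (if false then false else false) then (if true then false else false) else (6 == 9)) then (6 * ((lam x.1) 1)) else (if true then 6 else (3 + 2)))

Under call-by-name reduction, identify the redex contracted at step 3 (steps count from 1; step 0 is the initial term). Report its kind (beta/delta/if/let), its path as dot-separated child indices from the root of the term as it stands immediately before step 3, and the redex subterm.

Answer: delta at 0 : (6 == 9)

Derivation:
step 0: (if (if (if false then false else false) then (if true then false else false) else (6 == 9)) then (6 * ((\x.1) 1)) else (if true then 6 else (3 + 2)))
step 1: [if@0.0] (if (if false then (if true then false else false) else (6 == 9)) then (6 * ((\x.1) 1)) else (if true then 6 else (3 + 2)))
step 2: [if@0] (if (6 == 9) then (6 * ((\x.1) 1)) else (if true then 6 else (3 + 2)))
step 3: [delta@0] (if false then (6 * ((\x.1) 1)) else (if true then 6 else (3 + 2)))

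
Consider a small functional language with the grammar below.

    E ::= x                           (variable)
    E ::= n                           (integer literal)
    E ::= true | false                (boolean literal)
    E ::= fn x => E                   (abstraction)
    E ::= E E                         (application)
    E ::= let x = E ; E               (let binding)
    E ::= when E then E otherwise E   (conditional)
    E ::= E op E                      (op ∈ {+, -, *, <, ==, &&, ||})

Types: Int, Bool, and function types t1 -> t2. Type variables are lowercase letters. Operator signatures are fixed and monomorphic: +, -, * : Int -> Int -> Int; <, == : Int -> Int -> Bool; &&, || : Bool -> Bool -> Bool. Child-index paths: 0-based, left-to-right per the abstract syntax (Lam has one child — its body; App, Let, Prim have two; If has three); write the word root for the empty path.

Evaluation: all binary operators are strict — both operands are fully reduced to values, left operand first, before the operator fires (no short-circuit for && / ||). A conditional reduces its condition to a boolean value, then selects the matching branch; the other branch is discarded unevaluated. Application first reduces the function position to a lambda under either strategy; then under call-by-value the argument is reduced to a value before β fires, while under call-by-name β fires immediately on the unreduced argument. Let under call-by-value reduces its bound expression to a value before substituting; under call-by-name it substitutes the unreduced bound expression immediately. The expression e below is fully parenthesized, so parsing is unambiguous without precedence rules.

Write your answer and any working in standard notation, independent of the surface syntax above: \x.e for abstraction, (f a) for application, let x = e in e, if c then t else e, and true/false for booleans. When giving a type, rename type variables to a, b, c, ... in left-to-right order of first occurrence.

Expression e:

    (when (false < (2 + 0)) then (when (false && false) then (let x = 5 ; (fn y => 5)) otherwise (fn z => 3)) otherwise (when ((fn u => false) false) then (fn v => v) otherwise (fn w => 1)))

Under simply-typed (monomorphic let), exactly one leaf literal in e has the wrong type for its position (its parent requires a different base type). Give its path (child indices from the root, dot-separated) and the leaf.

Derivation:
  unify Bool ~ Int
  FAIL: mismatch Bool ~ Int

Answer: 0.0 : false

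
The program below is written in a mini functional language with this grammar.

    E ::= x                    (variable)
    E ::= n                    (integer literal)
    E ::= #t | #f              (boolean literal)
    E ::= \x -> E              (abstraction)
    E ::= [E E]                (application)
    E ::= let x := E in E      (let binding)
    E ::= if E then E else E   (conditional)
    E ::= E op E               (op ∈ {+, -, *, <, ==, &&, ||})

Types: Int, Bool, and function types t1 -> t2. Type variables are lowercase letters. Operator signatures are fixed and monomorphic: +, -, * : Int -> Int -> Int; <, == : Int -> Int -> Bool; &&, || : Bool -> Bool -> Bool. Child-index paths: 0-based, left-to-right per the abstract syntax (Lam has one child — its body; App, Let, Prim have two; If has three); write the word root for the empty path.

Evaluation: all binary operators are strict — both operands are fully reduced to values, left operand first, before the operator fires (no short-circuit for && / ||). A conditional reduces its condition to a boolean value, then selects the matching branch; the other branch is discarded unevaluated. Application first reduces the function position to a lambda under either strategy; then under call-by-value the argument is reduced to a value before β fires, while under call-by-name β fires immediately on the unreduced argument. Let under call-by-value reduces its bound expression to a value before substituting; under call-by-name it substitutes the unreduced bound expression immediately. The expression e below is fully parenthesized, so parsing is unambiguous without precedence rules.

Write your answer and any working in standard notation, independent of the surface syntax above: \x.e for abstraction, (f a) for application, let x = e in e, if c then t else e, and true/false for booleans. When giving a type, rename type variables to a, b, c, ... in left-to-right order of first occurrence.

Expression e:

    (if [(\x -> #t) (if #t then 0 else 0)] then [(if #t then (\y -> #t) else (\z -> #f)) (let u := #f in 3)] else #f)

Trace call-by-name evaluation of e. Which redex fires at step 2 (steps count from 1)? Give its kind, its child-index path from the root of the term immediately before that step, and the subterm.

Derivation:
step 0: (if ((\x.true) (if true then 0 else 0)) then ((if true then (\y.true) else (\z.false)) (let u = false in 3)) else false)
step 1: [beta@0] (if true then ((if true then (\y.true) else (\z.false)) (let u = false in 3)) else false)
step 2: [if@root] ((if true then (\y.true) else (\z.false)) (let u = false in 3))

Answer: if at root : (if true then ((if true then (\y.true) else (\z.false)) (let u = false in 3)) else false)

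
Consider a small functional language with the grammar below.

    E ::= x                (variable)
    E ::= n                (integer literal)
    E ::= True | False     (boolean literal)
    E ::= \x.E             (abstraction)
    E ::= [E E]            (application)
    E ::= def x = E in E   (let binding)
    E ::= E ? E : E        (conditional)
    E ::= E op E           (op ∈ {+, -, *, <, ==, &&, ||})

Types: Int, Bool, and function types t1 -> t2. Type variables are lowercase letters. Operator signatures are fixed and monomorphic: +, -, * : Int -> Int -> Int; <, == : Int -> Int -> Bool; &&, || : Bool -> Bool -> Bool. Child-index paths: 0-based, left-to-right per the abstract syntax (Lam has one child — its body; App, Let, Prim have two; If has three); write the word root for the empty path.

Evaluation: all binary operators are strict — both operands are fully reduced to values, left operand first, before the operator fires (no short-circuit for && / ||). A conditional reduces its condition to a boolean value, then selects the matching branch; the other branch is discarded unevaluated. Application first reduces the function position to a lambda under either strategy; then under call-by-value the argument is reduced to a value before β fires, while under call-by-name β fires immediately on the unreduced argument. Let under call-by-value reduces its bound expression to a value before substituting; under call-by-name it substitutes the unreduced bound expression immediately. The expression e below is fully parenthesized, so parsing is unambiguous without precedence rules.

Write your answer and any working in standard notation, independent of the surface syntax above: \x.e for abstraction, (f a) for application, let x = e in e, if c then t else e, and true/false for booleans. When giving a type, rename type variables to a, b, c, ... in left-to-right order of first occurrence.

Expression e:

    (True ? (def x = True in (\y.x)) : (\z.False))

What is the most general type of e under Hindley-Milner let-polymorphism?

Derivation:
  unify Bool ~ Bool
let x : Bool
x : Bool
\y._ : a -> Bool
\z._ : b -> Bool
  unify a -> Bool ~ b -> Bool
  unify a ~ b
  unify Bool ~ Bool

Answer: a -> Bool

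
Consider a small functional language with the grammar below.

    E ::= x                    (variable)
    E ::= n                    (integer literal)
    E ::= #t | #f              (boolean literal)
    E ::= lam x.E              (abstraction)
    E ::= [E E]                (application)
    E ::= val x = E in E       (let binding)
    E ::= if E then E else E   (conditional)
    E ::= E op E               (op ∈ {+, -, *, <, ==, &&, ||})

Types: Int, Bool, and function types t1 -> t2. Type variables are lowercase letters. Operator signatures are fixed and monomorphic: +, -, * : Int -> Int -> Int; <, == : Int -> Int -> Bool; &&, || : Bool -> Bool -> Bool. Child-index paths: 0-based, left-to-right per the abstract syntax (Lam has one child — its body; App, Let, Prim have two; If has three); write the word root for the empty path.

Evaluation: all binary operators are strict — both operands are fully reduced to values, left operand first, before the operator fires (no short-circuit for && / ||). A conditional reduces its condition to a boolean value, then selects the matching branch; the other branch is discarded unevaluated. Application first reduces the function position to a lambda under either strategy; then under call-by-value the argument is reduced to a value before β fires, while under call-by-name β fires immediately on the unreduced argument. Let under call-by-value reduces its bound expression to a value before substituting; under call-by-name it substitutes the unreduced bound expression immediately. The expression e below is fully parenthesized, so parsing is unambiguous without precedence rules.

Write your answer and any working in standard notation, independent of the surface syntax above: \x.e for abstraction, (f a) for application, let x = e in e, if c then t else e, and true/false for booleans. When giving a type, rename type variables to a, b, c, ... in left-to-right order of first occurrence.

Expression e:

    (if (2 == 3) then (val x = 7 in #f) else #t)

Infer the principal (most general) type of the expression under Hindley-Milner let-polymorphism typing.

Trace:
  unify Int ~ Int
  unify Int ~ Int
  unify Bool ~ Bool
let x : Int
  unify Bool ~ Bool

Answer: Bool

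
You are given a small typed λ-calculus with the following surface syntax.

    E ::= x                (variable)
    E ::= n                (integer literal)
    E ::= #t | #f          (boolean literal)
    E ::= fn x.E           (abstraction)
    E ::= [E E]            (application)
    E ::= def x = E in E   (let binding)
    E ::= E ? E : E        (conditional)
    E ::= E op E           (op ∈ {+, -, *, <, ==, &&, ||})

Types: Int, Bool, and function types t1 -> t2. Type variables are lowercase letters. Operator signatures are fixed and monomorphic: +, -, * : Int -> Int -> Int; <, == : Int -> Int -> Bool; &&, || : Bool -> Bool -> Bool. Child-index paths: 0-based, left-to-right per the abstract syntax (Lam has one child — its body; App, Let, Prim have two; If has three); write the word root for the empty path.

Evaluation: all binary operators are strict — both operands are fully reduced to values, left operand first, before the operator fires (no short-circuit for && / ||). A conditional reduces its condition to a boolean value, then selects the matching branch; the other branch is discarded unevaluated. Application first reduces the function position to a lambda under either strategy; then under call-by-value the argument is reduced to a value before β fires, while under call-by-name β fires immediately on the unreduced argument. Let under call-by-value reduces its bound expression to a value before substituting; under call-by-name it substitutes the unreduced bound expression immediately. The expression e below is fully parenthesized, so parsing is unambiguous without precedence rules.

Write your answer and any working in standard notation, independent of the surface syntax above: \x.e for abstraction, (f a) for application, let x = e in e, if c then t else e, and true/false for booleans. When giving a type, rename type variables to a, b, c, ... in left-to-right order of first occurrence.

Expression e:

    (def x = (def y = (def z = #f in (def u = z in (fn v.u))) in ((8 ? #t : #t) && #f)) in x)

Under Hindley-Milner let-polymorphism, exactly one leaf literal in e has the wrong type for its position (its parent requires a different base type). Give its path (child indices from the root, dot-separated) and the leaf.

Answer: 0.1.0.0 : 8

Working:
let z : Bool
z : Bool
let u : Bool
u : Bool
\v._ : a -> Bool
let y : forall. a -> Bool
  unify Int ~ Bool
  FAIL: mismatch Int ~ Bool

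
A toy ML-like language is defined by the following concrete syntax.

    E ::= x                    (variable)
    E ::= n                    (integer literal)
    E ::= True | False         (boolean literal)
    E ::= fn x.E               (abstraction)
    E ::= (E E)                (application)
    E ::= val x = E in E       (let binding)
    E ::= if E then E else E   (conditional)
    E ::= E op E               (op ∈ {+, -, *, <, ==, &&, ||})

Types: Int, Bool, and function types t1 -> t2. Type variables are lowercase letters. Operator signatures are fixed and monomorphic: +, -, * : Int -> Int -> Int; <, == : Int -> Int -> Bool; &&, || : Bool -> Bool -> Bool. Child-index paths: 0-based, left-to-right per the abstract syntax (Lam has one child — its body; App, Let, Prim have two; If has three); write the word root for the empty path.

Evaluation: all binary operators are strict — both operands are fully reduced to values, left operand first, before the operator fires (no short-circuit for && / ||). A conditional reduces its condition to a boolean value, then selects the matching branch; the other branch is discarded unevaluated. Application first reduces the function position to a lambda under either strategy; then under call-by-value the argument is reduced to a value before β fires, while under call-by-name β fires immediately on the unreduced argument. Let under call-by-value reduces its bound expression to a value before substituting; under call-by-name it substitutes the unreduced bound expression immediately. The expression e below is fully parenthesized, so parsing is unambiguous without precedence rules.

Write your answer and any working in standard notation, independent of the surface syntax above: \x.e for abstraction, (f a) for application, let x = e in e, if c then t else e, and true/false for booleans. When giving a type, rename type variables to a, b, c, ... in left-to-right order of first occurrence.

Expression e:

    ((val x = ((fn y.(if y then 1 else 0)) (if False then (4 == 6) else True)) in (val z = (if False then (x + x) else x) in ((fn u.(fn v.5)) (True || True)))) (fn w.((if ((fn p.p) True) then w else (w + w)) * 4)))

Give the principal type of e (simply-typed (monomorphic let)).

Answer: Int

Working:
y : a
  unify a ~ Bool
  unify Int ~ Int
\y._ : Bool -> Int
  unify Bool ~ Bool
  unify Int ~ Int
  unify Int ~ Int
  unify Bool ~ Bool
  unify Bool -> Int ~ Bool -> b
  unify Bool ~ Bool
  unify Int ~ b
_ _ : Int
let x : Int
  unify Bool ~ Bool
x : Int
  unify Int ~ Int
x : Int
  unify Int ~ Int
x : Int
  unify Int ~ Int
let z : Int
\v._ : d -> Int
\u._ : c -> d -> Int
  unify Bool ~ Bool
  unify Bool ~ Bool
  unify c -> d -> Int ~ Bool -> e
  unify c ~ Bool
  unify d -> Int ~ e
_ _ : d -> Int
p : g
\p._ : g -> g
  unify g -> g ~ Bool -> h
  unify g ~ Bool
  unify Bool ~ h
_ _ : Bool
  unify Bool ~ Bool
w : f
w : f
  unify f ~ Int
w : Int
  unify Int ~ Int
  unify Int ~ Int
  unify Int ~ Int
  unify Int ~ Int
\w._ : Int -> Int
  unify d -> Int ~ (Int -> Int) -> i
  unify d ~ Int -> Int
  unify Int ~ i
_ _ : Int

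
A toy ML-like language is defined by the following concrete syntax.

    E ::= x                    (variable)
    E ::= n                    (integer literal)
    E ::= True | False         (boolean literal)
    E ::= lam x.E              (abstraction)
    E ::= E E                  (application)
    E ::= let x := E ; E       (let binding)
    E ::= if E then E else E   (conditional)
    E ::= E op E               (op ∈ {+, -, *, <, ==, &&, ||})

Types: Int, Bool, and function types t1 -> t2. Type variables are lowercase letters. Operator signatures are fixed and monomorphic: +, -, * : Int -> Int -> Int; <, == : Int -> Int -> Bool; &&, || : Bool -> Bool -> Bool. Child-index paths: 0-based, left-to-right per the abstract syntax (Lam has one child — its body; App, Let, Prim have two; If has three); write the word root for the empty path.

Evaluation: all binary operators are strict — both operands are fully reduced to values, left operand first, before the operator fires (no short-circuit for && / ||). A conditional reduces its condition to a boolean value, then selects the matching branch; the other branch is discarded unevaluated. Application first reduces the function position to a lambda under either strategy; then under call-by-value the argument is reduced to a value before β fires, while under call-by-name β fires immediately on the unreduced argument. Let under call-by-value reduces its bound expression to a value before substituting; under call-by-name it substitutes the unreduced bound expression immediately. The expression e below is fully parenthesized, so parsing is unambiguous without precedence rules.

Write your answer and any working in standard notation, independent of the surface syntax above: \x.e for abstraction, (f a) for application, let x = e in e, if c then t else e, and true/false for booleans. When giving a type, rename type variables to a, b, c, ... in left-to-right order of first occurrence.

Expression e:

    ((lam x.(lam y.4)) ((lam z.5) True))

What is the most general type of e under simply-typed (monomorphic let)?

Answer: a -> Int

Derivation:
\y._ : b -> Int
\x._ : a -> b -> Int
\z._ : c -> Int
  unify c -> Int ~ Bool -> d
  unify c ~ Bool
  unify Int ~ d
_ _ : Int
  unify a -> b -> Int ~ Int -> e
  unify a ~ Int
  unify b -> Int ~ e
_ _ : b -> Int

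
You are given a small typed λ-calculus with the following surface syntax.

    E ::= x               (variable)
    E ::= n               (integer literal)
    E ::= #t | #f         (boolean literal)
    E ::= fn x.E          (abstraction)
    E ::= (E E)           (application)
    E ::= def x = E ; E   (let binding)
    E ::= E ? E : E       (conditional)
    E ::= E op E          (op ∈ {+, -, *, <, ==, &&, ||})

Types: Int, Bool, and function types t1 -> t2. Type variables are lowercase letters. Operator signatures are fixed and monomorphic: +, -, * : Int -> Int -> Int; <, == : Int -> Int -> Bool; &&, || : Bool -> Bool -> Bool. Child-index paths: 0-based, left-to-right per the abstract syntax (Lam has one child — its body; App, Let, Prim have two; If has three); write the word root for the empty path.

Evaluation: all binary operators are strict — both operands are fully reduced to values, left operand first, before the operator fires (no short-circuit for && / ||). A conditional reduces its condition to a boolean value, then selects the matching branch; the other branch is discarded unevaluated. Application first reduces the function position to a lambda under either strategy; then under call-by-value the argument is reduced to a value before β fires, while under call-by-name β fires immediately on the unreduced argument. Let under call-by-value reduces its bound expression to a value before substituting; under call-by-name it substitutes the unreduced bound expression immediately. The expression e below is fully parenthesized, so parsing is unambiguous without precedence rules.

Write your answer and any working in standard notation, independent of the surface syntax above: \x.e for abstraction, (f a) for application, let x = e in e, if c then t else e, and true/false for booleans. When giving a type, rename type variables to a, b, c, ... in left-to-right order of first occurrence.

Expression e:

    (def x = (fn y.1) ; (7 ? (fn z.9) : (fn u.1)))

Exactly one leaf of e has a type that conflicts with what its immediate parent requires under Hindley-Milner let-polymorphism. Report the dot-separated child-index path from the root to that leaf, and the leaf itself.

Working:
\y._ : a -> Int
let x : forall. a -> Int
  unify Int ~ Bool
  FAIL: mismatch Int ~ Bool

Answer: 1.0 : 7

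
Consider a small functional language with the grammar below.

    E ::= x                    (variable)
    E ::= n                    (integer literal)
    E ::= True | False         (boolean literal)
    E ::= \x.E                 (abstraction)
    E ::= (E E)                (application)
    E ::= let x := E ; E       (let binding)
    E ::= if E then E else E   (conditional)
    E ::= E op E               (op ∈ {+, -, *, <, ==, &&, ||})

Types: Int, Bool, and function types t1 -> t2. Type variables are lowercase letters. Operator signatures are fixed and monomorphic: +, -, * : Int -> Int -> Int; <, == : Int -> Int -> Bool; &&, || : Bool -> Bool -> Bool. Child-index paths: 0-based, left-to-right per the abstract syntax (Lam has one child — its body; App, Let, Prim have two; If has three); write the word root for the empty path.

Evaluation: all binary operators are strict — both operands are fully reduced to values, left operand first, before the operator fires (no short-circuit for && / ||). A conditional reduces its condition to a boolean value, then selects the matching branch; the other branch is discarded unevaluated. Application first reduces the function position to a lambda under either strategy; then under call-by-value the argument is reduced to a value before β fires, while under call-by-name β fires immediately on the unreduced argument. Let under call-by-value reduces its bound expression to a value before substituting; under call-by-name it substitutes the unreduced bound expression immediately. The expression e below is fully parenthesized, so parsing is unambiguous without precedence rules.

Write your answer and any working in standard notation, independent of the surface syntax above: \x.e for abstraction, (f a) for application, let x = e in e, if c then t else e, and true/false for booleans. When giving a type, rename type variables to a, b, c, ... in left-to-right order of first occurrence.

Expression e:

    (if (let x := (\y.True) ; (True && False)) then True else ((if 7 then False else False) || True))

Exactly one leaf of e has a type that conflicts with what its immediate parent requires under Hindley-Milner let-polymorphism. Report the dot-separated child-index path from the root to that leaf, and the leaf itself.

Trace:
\y._ : a -> Bool
let x : forall. a -> Bool
  unify Bool ~ Bool
  unify Bool ~ Bool
  unify Bool ~ Bool
  unify Int ~ Bool
  FAIL: mismatch Int ~ Bool

Answer: 2.0.0 : 7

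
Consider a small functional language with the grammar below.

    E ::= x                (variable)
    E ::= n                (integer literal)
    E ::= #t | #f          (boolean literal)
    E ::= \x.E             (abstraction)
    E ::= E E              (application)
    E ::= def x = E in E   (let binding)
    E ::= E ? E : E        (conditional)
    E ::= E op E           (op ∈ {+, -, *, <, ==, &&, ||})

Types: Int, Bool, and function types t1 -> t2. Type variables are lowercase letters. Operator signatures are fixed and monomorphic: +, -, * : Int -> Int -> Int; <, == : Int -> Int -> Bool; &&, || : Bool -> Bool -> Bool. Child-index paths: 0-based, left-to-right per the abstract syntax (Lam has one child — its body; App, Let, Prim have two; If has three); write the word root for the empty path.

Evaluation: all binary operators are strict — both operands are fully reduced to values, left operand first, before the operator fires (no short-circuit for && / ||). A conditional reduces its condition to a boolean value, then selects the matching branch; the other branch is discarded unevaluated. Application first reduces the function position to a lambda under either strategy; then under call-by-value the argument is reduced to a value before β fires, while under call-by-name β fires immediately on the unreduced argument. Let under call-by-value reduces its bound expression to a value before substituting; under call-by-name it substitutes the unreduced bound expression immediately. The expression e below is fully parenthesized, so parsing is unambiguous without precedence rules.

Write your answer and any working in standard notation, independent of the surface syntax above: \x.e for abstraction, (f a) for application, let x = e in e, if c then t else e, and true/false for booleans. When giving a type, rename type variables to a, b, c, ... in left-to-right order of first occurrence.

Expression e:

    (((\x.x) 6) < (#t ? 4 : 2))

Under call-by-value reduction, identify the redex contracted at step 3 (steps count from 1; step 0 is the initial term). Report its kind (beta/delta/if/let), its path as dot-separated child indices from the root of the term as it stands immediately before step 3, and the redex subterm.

Answer: delta at root : (6 < 4)

Working:
step 0: (((\x.x) 6) < (if true then 4 else 2))
step 1: [beta@0] (6 < (if true then 4 else 2))
step 2: [if@1] (6 < 4)
step 3: [delta@root] false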